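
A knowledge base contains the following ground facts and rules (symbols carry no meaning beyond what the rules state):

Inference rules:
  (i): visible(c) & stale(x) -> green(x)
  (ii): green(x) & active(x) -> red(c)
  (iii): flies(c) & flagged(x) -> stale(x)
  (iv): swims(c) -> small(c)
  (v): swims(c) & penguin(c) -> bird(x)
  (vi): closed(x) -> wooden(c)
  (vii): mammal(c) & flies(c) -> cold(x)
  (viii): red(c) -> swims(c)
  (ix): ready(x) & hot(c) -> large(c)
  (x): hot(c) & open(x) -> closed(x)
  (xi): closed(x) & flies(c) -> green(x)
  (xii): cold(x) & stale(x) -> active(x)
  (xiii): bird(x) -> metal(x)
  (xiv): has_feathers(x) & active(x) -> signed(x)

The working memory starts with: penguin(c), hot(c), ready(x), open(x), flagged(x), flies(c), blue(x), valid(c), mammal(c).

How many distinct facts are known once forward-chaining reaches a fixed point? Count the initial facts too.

21

Round 1 fires (iii), (vii), (ix), (x), giving stale(x), cold(x), large(c), closed(x).
Round 2 fires (vi), (xi), (xii), giving wooden(c), green(x), active(x).
Round 3 fires (ii), giving red(c).
Round 4 fires (viii), giving swims(c).
Round 5 fires (iv), (v), giving small(c), bird(x).
Round 6 fires (xiii), giving metal(x).
Closure: {active(x), bird(x), blue(x), closed(x), cold(x), flagged(x), flies(c), green(x), hot(c), large(c), mammal(c), metal(x), open(x), penguin(c), ready(x), red(c), small(c), stale(x), swims(c), valid(c), wooden(c)} — 21 facts.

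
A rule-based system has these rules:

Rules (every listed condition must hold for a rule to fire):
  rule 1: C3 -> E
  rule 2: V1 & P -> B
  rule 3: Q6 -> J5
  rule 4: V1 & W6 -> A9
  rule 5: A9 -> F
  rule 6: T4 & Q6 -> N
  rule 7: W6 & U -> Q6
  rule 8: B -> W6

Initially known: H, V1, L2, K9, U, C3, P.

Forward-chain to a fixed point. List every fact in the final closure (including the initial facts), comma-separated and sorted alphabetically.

Round 1: rule 1 [C3 -> E]; rule 2 [V1 & P -> B]. New: E, B.
Round 2: rule 8 [B -> W6]. New: W6.
Round 3: rule 4 [V1 & W6 -> A9]; rule 7 [W6 & U -> Q6]. New: A9, Q6.
Round 4: rule 3 [Q6 -> J5]; rule 5 [A9 -> F]. New: J5, F.

A9, B, C3, E, F, H, J5, K9, L2, P, Q6, U, V1, W6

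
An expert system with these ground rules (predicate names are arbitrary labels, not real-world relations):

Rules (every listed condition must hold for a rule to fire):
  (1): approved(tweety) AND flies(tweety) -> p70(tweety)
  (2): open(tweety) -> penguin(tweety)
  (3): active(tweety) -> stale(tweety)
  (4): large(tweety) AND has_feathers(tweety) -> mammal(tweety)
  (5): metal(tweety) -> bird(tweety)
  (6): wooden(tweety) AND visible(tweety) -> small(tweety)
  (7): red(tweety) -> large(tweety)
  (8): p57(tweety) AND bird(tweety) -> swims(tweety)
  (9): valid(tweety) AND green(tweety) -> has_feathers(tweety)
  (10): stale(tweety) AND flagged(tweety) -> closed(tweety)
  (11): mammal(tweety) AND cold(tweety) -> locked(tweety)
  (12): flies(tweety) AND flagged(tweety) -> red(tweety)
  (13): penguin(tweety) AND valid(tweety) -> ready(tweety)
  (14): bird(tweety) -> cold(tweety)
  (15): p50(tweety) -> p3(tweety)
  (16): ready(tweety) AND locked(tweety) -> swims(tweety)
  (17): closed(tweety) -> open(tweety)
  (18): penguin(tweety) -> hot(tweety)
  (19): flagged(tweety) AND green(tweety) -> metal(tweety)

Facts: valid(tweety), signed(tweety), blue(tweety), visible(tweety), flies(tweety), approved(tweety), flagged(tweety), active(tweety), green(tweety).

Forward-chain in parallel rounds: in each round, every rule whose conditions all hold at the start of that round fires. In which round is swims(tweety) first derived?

6

Round 1 fires (1), (3), (9), (12), (19), giving p70(tweety), stale(tweety), has_feathers(tweety), red(tweety), metal(tweety).
Round 2 fires (5), (7), (10), giving bird(tweety), large(tweety), closed(tweety).
Round 3 fires (4), (14), (17), giving mammal(tweety), cold(tweety), open(tweety).
Round 4 fires (2), (11), giving penguin(tweety), locked(tweety).
Round 5 fires (13), (18), giving ready(tweety), hot(tweety).
Round 6 fires (16), giving swims(tweety).
swims(tweety) first appears in round 6.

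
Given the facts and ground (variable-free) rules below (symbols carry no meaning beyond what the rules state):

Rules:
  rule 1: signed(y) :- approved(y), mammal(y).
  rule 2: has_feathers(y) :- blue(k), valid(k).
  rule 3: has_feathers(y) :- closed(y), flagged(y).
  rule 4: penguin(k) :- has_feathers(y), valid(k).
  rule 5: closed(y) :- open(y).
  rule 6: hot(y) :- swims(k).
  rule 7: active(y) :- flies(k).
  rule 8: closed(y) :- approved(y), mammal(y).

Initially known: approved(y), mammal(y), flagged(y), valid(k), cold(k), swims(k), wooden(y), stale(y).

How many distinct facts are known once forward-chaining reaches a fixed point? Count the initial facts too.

[1] rule 1 [signed(y) :- approved(y), mammal(y).]; rule 6 [hot(y) :- swims(k).]; rule 8 [closed(y) :- approved(y), mammal(y).]. ⇒ new: signed(y), hot(y), closed(y).
[2] rule 3 [has_feathers(y) :- closed(y), flagged(y).]. ⇒ new: has_feathers(y).
[3] rule 4 [penguin(k) :- has_feathers(y), valid(k).]. ⇒ new: penguin(k).
Closure: {approved(y), closed(y), cold(k), flagged(y), has_feathers(y), hot(y), mammal(y), penguin(k), signed(y), stale(y), swims(k), valid(k), wooden(y)} — 13 facts.

13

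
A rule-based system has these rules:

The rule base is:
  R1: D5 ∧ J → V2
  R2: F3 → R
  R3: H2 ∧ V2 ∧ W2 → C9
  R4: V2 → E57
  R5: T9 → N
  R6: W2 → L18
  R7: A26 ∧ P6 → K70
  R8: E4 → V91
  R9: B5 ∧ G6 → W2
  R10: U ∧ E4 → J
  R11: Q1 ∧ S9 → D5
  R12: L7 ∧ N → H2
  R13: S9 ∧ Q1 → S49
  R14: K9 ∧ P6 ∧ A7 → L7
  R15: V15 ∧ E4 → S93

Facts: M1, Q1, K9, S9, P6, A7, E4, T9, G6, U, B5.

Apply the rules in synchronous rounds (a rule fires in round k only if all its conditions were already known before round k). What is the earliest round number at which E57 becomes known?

3

Round 1 fires R5, R8, R9, R10, R11, R13, R14, giving N, V91, W2, J, D5, S49, L7.
Round 2 fires R1, R6, R12, giving V2, L18, H2.
Round 3 fires R3, R4, giving C9, E57.
E57 first appears in round 3.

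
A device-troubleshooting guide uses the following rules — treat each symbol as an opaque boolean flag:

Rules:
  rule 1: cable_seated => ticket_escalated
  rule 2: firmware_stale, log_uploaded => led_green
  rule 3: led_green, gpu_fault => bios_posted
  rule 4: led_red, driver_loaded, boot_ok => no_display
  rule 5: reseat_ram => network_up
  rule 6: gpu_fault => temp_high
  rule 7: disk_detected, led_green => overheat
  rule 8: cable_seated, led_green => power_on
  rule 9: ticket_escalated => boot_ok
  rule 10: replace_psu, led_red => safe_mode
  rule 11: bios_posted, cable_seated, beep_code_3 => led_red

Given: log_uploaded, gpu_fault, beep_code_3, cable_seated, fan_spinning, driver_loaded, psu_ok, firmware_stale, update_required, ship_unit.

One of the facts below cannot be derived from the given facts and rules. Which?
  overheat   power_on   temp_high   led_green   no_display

overheat

Round 1 — rule 1, rule 2, rule 6, derive ticket_escalated, led_green, temp_high.
Round 2 — rule 3, rule 8, rule 9, derive bios_posted, power_on, boot_ok.
Round 3 — rule 11, derive led_red.
Round 4 — rule 4, derive no_display.
Derived: no_display (round 4), temp_high (round 1), power_on (round 2), led_green (round 1). overheat never appears in any round.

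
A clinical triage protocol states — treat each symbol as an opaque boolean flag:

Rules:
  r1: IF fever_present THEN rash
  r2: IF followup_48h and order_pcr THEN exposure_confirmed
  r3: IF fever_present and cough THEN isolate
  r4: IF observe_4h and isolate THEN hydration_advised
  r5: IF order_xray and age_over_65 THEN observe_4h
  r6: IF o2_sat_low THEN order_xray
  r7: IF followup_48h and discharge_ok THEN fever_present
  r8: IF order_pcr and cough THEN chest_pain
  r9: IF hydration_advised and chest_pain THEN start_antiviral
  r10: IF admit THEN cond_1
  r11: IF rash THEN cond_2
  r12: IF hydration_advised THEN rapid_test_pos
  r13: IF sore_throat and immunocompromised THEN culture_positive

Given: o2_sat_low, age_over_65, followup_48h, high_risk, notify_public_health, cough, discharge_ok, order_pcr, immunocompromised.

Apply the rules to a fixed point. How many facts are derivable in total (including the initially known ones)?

Round 1 fires r2, r6, r7, r8, giving exposure_confirmed, order_xray, fever_present, chest_pain.
Round 2 fires r1, r3, r5, giving rash, isolate, observe_4h.
Round 3 fires r4, r11, giving hydration_advised, cond_2.
Round 4 fires r9, r12, giving start_antiviral, rapid_test_pos.
Closure: {age_over_65, chest_pain, cond_2, cough, discharge_ok, exposure_confirmed, fever_present, followup_48h, high_risk, hydration_advised, immunocompromised, isolate, notify_public_health, o2_sat_low, observe_4h, order_pcr, order_xray, rapid_test_pos, rash, start_antiviral} — 20 facts.

20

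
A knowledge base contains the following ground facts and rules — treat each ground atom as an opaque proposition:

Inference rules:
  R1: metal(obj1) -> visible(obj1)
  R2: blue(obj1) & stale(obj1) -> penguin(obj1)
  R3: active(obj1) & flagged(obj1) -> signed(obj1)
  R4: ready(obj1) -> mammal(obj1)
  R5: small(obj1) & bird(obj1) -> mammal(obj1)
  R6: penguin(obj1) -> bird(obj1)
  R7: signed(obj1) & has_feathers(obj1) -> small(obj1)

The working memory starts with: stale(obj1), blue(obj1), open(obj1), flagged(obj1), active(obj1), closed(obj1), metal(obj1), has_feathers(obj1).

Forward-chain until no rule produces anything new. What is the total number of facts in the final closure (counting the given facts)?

Round 1: R1 [metal(obj1) -> visible(obj1)]; R2 [blue(obj1) & stale(obj1) -> penguin(obj1)]; R3 [active(obj1) & flagged(obj1) -> signed(obj1)]. Adds visible(obj1), penguin(obj1), signed(obj1).
Round 2: R6 [penguin(obj1) -> bird(obj1)]; R7 [signed(obj1) & has_feathers(obj1) -> small(obj1)]. Adds bird(obj1), small(obj1).
Round 3: R5 [small(obj1) & bird(obj1) -> mammal(obj1)]. Adds mammal(obj1).
Closure: {active(obj1), bird(obj1), blue(obj1), closed(obj1), flagged(obj1), has_feathers(obj1), mammal(obj1), metal(obj1), open(obj1), penguin(obj1), signed(obj1), small(obj1), stale(obj1), visible(obj1)} — 14 facts.

14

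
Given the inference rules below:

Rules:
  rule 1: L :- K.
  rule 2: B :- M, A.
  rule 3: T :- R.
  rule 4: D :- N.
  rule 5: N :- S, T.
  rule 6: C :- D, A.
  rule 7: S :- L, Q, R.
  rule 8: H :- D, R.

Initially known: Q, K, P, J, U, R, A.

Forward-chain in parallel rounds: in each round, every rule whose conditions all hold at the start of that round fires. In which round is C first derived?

5

Round 1: rule 1 [L :- K.]; rule 3 [T :- R.]. Adds L, T.
Round 2: rule 7 [S :- L, Q, R.]. Adds S.
Round 3: rule 5 [N :- S, T.]. Adds N.
Round 4: rule 4 [D :- N.]. Adds D.
Round 5: rule 6 [C :- D, A.]; rule 8 [H :- D, R.]. Adds C, H.
C first appears in round 5.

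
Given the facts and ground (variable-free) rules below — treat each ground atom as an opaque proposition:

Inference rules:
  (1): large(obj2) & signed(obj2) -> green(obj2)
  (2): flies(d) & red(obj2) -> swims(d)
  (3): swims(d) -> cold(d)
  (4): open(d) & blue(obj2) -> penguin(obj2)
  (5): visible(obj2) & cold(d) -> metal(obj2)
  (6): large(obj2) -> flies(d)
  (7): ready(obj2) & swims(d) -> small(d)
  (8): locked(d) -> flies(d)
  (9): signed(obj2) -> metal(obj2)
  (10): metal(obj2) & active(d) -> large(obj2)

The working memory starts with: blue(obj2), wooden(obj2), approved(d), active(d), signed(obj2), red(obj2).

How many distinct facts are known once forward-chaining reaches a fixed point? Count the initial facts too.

12

Round 1: (9) [signed(obj2) -> metal(obj2)]. Adds metal(obj2).
Round 2: (10) [metal(obj2) & active(d) -> large(obj2)]. Adds large(obj2).
Round 3: (1) [large(obj2) & signed(obj2) -> green(obj2)]; (6) [large(obj2) -> flies(d)]. Adds green(obj2), flies(d).
Round 4: (2) [flies(d) & red(obj2) -> swims(d)]. Adds swims(d).
Round 5: (3) [swims(d) -> cold(d)]. Adds cold(d).
Closure: {active(d), approved(d), blue(obj2), cold(d), flies(d), green(obj2), large(obj2), metal(obj2), red(obj2), signed(obj2), swims(d), wooden(obj2)} — 12 facts.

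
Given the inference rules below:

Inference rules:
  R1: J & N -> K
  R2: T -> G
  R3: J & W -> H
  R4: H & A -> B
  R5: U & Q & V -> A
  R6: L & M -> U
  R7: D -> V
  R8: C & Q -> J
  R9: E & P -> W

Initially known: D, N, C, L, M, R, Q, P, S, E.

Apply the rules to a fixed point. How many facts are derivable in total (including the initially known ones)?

18

Round 1: R6 [L & M -> U]; R7 [D -> V]; R8 [C & Q -> J]; R9 [E & P -> W]. New: U, V, J, W.
Round 2: R1 [J & N -> K]; R3 [J & W -> H]; R5 [U & Q & V -> A]. New: K, H, A.
Round 3: R4 [H & A -> B]. New: B.
Closure: {A, B, C, D, E, H, J, K, L, M, N, P, Q, R, S, U, V, W} — 18 facts.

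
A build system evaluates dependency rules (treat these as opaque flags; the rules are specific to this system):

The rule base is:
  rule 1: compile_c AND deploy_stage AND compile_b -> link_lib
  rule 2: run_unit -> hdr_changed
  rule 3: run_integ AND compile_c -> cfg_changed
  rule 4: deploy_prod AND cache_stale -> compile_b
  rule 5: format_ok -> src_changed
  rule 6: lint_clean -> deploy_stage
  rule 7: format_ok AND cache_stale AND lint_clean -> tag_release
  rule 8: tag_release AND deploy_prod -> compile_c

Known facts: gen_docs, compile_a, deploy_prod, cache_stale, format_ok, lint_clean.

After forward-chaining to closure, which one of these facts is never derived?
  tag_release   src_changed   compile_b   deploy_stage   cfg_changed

Round 1: rule 4 [deploy_prod AND cache_stale -> compile_b]; rule 5 [format_ok -> src_changed]; rule 6 [lint_clean -> deploy_stage]; rule 7 [format_ok AND cache_stale AND lint_clean -> tag_release]. Adds compile_b, src_changed, deploy_stage, tag_release.
Round 2: rule 8 [tag_release AND deploy_prod -> compile_c]. Adds compile_c.
Round 3: rule 1 [compile_c AND deploy_stage AND compile_b -> link_lib]. Adds link_lib.
Derived: compile_b (round 1), src_changed (round 1), tag_release (round 1), deploy_stage (round 1). cfg_changed never appears in any round.

cfg_changed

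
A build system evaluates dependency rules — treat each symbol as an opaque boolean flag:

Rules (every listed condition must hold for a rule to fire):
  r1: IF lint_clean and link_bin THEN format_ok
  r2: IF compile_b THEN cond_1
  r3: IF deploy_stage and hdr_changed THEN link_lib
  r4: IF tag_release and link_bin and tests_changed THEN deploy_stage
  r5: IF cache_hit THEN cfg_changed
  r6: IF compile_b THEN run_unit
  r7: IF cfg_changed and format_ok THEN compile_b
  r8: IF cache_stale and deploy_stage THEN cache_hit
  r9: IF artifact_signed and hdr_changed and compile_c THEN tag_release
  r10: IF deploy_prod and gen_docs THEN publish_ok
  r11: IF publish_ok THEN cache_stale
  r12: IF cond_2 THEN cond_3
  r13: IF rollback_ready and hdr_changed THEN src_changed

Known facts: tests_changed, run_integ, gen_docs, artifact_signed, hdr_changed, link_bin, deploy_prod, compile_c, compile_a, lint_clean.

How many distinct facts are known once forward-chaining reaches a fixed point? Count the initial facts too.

[1] r1 [IF lint_clean and link_bin THEN format_ok]; r9 [IF artifact_signed and hdr_changed and compile_c THEN tag_release]; r10 [IF deploy_prod and gen_docs THEN publish_ok]. ⇒ new: format_ok, tag_release, publish_ok.
[2] r4 [IF tag_release and link_bin and tests_changed THEN deploy_stage]; r11 [IF publish_ok THEN cache_stale]. ⇒ new: deploy_stage, cache_stale.
[3] r3 [IF deploy_stage and hdr_changed THEN link_lib]; r8 [IF cache_stale and deploy_stage THEN cache_hit]. ⇒ new: link_lib, cache_hit.
[4] r5 [IF cache_hit THEN cfg_changed]. ⇒ new: cfg_changed.
[5] r7 [IF cfg_changed and format_ok THEN compile_b]. ⇒ new: compile_b.
[6] r2 [IF compile_b THEN cond_1]; r6 [IF compile_b THEN run_unit]. ⇒ new: cond_1, run_unit.
Closure: {artifact_signed, cache_hit, cache_stale, cfg_changed, compile_a, compile_b, compile_c, cond_1, deploy_prod, deploy_stage, format_ok, gen_docs, hdr_changed, link_bin, link_lib, lint_clean, publish_ok, run_integ, run_unit, tag_release, tests_changed} — 21 facts.

21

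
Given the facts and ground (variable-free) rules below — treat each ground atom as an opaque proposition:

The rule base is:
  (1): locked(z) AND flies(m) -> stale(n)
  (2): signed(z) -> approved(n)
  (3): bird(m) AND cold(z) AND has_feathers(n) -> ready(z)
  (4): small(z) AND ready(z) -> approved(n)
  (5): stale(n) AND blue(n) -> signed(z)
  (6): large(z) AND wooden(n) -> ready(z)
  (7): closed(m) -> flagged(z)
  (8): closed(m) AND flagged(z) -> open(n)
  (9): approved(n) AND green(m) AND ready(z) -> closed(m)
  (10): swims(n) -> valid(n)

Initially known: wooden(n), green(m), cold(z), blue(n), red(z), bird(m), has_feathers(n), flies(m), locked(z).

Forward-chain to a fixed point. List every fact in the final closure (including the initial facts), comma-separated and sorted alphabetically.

Round 1 fires (1), (3), giving stale(n), ready(z).
Round 2 fires (5), giving signed(z).
Round 3 fires (2), giving approved(n).
Round 4 fires (9), giving closed(m).
Round 5 fires (7), giving flagged(z).
Round 6 fires (8), giving open(n).

approved(n), bird(m), blue(n), closed(m), cold(z), flagged(z), flies(m), green(m), has_feathers(n), locked(z), open(n), ready(z), red(z), signed(z), stale(n), wooden(n)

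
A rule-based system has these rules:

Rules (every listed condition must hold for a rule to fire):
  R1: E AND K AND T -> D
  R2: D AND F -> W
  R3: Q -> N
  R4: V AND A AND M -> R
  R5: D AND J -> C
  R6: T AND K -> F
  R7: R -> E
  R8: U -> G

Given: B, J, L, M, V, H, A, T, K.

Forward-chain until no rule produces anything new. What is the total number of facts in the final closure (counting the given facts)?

Round 1 fires R4, R6, giving R, F.
Round 2 fires R7, giving E.
Round 3 fires R1, giving D.
Round 4 fires R2, R5, giving W, C.
Closure: {A, B, C, D, E, F, H, J, K, L, M, R, T, V, W} — 15 facts.

15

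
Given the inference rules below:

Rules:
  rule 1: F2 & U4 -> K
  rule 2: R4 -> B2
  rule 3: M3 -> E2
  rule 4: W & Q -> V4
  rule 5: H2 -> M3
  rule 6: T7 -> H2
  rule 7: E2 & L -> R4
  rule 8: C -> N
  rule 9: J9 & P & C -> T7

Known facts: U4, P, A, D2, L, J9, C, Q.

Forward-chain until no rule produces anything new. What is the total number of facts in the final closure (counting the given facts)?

Round 1 fires rule 8, rule 9, giving N, T7.
Round 2 fires rule 6, giving H2.
Round 3 fires rule 5, giving M3.
Round 4 fires rule 3, giving E2.
Round 5 fires rule 7, giving R4.
Round 6 fires rule 2, giving B2.
Closure: {A, B2, C, D2, E2, H2, J9, L, M3, N, P, Q, R4, T7, U4} — 15 facts.

15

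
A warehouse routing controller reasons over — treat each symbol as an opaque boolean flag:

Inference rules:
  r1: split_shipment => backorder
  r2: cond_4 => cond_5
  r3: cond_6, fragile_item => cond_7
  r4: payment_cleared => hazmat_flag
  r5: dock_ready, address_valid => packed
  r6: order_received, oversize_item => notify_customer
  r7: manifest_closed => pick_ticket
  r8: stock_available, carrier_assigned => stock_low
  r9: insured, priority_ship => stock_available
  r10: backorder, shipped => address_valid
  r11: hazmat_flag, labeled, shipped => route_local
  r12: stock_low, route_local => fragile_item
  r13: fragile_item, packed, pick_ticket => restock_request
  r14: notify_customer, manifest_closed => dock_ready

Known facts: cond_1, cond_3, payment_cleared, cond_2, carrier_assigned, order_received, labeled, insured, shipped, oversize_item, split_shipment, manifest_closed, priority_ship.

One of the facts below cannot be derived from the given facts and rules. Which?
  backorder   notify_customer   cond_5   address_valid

Round 1: r1 [split_shipment => backorder]; r4 [payment_cleared => hazmat_flag]; r6 [order_received, oversize_item => notify_customer]; r7 [manifest_closed => pick_ticket]; r9 [insured, priority_ship => stock_available]. New: backorder, hazmat_flag, notify_customer, pick_ticket, stock_available.
Round 2: r8 [stock_available, carrier_assigned => stock_low]; r10 [backorder, shipped => address_valid]; r11 [hazmat_flag, labeled, shipped => route_local]; r14 [notify_customer, manifest_closed => dock_ready]. New: stock_low, address_valid, route_local, dock_ready.
Round 3: r5 [dock_ready, address_valid => packed]; r12 [stock_low, route_local => fragile_item]. New: packed, fragile_item.
Round 4: r13 [fragile_item, packed, pick_ticket => restock_request]. New: restock_request.
Derived: notify_customer (round 1), backorder (round 1), address_valid (round 2). cond_5 never appears in any round.

cond_5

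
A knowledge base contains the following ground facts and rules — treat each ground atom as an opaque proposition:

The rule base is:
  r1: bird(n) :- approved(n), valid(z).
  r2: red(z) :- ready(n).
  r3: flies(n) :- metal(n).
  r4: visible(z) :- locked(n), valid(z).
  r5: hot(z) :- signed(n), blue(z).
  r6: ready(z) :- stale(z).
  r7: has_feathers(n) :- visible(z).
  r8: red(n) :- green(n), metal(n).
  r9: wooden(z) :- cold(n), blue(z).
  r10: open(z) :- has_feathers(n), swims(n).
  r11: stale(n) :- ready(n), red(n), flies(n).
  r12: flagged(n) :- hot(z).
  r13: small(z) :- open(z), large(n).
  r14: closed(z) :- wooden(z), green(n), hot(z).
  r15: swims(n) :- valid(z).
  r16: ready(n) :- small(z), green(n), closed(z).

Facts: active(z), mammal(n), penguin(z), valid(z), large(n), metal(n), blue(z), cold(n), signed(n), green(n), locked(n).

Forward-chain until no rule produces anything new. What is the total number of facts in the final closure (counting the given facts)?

Round 1: r3 [flies(n) :- metal(n).]; r4 [visible(z) :- locked(n), valid(z).]; r5 [hot(z) :- signed(n), blue(z).]; r8 [red(n) :- green(n), metal(n).]; r9 [wooden(z) :- cold(n), blue(z).]; r15 [swims(n) :- valid(z).]. New: flies(n), visible(z), hot(z), red(n), wooden(z), swims(n).
Round 2: r7 [has_feathers(n) :- visible(z).]; r12 [flagged(n) :- hot(z).]; r14 [closed(z) :- wooden(z), green(n), hot(z).]. New: has_feathers(n), flagged(n), closed(z).
Round 3: r10 [open(z) :- has_feathers(n), swims(n).]. New: open(z).
Round 4: r13 [small(z) :- open(z), large(n).]. New: small(z).
Round 5: r16 [ready(n) :- small(z), green(n), closed(z).]. New: ready(n).
Round 6: r2 [red(z) :- ready(n).]; r11 [stale(n) :- ready(n), red(n), flies(n).]. New: red(z), stale(n).
Closure: {active(z), blue(z), closed(z), cold(n), flagged(n), flies(n), green(n), has_feathers(n), hot(z), large(n), locked(n), mammal(n), metal(n), open(z), penguin(z), ready(n), red(n), red(z), signed(n), small(z), stale(n), swims(n), valid(z), visible(z), wooden(z)} — 25 facts.

25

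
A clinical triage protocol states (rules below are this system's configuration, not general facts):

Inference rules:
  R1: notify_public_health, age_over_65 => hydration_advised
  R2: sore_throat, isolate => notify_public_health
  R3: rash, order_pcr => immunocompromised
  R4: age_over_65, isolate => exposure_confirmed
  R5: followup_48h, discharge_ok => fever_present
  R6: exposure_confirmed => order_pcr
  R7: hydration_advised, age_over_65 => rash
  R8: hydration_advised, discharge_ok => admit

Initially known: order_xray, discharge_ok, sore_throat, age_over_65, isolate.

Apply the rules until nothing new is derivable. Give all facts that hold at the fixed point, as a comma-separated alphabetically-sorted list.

Round 1 fires R2, R4, giving notify_public_health, exposure_confirmed.
Round 2 fires R1, R6, giving hydration_advised, order_pcr.
Round 3 fires R7, R8, giving rash, admit.
Round 4 fires R3, giving immunocompromised.

admit, age_over_65, discharge_ok, exposure_confirmed, hydration_advised, immunocompromised, isolate, notify_public_health, order_pcr, order_xray, rash, sore_throat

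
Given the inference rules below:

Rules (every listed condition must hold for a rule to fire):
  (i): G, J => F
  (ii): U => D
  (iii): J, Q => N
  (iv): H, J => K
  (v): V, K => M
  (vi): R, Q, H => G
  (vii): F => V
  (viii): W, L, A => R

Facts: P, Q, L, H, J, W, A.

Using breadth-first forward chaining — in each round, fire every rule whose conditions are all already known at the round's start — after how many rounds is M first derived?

[1] (iii) [J, Q => N]; (iv) [H, J => K]; (viii) [W, L, A => R]. ⇒ new: N, K, R.
[2] (vi) [R, Q, H => G]. ⇒ new: G.
[3] (i) [G, J => F]. ⇒ new: F.
[4] (vii) [F => V]. ⇒ new: V.
[5] (v) [V, K => M]. ⇒ new: M.
M first appears in round 5.

5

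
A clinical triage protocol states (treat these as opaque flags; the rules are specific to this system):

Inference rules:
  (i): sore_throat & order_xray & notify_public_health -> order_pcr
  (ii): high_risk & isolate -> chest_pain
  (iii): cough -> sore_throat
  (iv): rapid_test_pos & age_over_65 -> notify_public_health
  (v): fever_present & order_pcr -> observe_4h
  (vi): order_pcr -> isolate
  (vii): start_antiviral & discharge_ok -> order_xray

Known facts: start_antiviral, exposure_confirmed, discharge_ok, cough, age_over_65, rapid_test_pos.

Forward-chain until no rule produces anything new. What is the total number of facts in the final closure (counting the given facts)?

[1] (iii) [cough -> sore_throat]; (iv) [rapid_test_pos & age_over_65 -> notify_public_health]; (vii) [start_antiviral & discharge_ok -> order_xray]. ⇒ new: sore_throat, notify_public_health, order_xray.
[2] (i) [sore_throat & order_xray & notify_public_health -> order_pcr]. ⇒ new: order_pcr.
[3] (vi) [order_pcr -> isolate]. ⇒ new: isolate.
Closure: {age_over_65, cough, discharge_ok, exposure_confirmed, isolate, notify_public_health, order_pcr, order_xray, rapid_test_pos, sore_throat, start_antiviral} — 11 facts.

11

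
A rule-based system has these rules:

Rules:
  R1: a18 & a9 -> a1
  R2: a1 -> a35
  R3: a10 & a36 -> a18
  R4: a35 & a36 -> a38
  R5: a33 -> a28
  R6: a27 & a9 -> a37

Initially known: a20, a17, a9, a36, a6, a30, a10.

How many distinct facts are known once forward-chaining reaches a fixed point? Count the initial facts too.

Round 1: R3 [a10 & a36 -> a18]. New: a18.
Round 2: R1 [a18 & a9 -> a1]. New: a1.
Round 3: R2 [a1 -> a35]. New: a35.
Round 4: R4 [a35 & a36 -> a38]. New: a38.
Closure: {a1, a10, a17, a18, a20, a30, a35, a36, a38, a6, a9} — 11 facts.

11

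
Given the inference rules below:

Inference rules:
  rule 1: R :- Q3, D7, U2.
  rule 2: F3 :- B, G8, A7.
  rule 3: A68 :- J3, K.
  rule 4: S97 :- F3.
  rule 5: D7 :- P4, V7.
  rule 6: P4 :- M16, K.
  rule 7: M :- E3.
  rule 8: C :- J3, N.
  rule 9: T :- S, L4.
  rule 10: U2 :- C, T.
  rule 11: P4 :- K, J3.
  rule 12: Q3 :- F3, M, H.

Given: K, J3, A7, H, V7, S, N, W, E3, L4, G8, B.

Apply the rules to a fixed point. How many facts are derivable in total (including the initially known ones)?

Round 1: rule 2 [F3 :- B, G8, A7.]; rule 3 [A68 :- J3, K.]; rule 7 [M :- E3.]; rule 8 [C :- J3, N.]; rule 9 [T :- S, L4.]; rule 11 [P4 :- K, J3.]. New: F3, A68, M, C, T, P4.
Round 2: rule 4 [S97 :- F3.]; rule 5 [D7 :- P4, V7.]; rule 10 [U2 :- C, T.]; rule 12 [Q3 :- F3, M, H.]. New: S97, D7, U2, Q3.
Round 3: rule 1 [R :- Q3, D7, U2.]. New: R.
Closure: {A68, A7, B, C, D7, E3, F3, G8, H, J3, K, L4, M, N, P4, Q3, R, S, S97, T, U2, V7, W} — 23 facts.

23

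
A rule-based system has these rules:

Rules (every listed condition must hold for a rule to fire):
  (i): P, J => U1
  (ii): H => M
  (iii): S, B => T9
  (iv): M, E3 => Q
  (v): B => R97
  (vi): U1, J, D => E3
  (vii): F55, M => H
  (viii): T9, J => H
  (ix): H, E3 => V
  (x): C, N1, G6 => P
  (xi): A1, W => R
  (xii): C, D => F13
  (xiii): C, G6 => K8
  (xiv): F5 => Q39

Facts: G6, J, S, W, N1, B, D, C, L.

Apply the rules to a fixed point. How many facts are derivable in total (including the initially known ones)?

Round 1: (iii) [S, B => T9]; (v) [B => R97]; (x) [C, N1, G6 => P]; (xii) [C, D => F13]; (xiii) [C, G6 => K8]. New: T9, R97, P, F13, K8.
Round 2: (i) [P, J => U1]; (viii) [T9, J => H]. New: U1, H.
Round 3: (ii) [H => M]; (vi) [U1, J, D => E3]. New: M, E3.
Round 4: (iv) [M, E3 => Q]; (ix) [H, E3 => V]. New: Q, V.
Closure: {B, C, D, E3, F13, G6, H, J, K8, L, M, N1, P, Q, R97, S, T9, U1, V, W} — 20 facts.

20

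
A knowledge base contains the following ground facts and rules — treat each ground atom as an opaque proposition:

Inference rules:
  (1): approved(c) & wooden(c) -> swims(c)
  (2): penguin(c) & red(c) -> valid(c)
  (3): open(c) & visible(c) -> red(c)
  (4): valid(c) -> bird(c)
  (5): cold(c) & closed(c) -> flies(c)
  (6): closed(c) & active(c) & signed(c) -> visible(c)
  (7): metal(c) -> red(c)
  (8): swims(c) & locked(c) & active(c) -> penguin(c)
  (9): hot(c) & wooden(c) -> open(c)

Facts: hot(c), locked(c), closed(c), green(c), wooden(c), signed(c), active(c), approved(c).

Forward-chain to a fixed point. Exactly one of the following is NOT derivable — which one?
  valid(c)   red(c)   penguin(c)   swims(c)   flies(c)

flies(c)

Round 1 fires (1), (6), (9), giving swims(c), visible(c), open(c).
Round 2 fires (3), (8), giving red(c), penguin(c).
Round 3 fires (2), giving valid(c).
Round 4 fires (4), giving bird(c).
Derived: swims(c) (round 1), penguin(c) (round 2), valid(c) (round 3), red(c) (round 2). flies(c) never appears in any round.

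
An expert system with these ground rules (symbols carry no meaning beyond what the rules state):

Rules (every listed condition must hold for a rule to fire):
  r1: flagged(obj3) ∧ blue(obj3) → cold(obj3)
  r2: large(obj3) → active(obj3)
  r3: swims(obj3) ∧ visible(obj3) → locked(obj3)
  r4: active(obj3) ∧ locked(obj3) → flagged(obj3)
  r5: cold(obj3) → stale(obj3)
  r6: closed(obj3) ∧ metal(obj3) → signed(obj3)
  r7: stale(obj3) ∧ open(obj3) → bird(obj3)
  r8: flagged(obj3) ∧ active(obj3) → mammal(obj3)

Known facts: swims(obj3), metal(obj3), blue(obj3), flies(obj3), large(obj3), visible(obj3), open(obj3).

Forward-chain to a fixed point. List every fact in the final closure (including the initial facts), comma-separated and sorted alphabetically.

Round 1: r2 [large(obj3) → active(obj3)]; r3 [swims(obj3) ∧ visible(obj3) → locked(obj3)]. New: active(obj3), locked(obj3).
Round 2: r4 [active(obj3) ∧ locked(obj3) → flagged(obj3)]. New: flagged(obj3).
Round 3: r1 [flagged(obj3) ∧ blue(obj3) → cold(obj3)]; r8 [flagged(obj3) ∧ active(obj3) → mammal(obj3)]. New: cold(obj3), mammal(obj3).
Round 4: r5 [cold(obj3) → stale(obj3)]. New: stale(obj3).
Round 5: r7 [stale(obj3) ∧ open(obj3) → bird(obj3)]. New: bird(obj3).

active(obj3), bird(obj3), blue(obj3), cold(obj3), flagged(obj3), flies(obj3), large(obj3), locked(obj3), mammal(obj3), metal(obj3), open(obj3), stale(obj3), swims(obj3), visible(obj3)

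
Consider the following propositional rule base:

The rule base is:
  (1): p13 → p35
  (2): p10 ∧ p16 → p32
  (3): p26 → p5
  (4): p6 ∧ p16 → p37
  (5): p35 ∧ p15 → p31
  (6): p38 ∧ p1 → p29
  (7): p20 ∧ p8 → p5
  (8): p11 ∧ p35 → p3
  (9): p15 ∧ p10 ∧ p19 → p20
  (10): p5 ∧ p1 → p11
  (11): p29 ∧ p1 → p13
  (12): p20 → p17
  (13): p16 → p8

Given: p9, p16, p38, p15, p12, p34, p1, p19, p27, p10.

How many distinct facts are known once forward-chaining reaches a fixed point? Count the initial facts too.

[1] (2) [p10 ∧ p16 → p32]; (6) [p38 ∧ p1 → p29]; (9) [p15 ∧ p10 ∧ p19 → p20]; (13) [p16 → p8]. ⇒ new: p32, p29, p20, p8.
[2] (7) [p20 ∧ p8 → p5]; (11) [p29 ∧ p1 → p13]; (12) [p20 → p17]. ⇒ new: p5, p13, p17.
[3] (1) [p13 → p35]; (10) [p5 ∧ p1 → p11]. ⇒ new: p35, p11.
[4] (5) [p35 ∧ p15 → p31]; (8) [p11 ∧ p35 → p3]. ⇒ new: p31, p3.
Closure: {p1, p10, p11, p12, p13, p15, p16, p17, p19, p20, p27, p29, p3, p31, p32, p34, p35, p38, p5, p8, p9} — 21 facts.

21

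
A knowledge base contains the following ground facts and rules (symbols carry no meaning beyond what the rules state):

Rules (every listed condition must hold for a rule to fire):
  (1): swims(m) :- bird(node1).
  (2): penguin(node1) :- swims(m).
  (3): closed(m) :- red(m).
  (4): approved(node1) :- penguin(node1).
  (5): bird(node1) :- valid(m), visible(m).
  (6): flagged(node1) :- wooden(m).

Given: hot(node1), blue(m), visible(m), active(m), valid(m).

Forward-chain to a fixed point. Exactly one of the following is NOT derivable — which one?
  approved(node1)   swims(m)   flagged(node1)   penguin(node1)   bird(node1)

flagged(node1)

[1] (5) [bird(node1) :- valid(m), visible(m).]. ⇒ new: bird(node1).
[2] (1) [swims(m) :- bird(node1).]. ⇒ new: swims(m).
[3] (2) [penguin(node1) :- swims(m).]. ⇒ new: penguin(node1).
[4] (4) [approved(node1) :- penguin(node1).]. ⇒ new: approved(node1).
Derived: approved(node1) (round 4), penguin(node1) (round 3), bird(node1) (round 1), swims(m) (round 2). flagged(node1) never appears in any round.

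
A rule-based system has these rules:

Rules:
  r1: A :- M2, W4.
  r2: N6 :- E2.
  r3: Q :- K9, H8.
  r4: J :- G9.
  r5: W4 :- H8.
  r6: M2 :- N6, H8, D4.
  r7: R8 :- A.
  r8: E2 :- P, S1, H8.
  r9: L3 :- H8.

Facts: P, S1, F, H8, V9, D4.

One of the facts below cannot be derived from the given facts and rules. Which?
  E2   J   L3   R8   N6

J

Round 1 — r5, r8, r9, derive W4, E2, L3.
Round 2 — r2, derive N6.
Round 3 — r6, derive M2.
Round 4 — r1, derive A.
Round 5 — r7, derive R8.
Derived: R8 (round 5), E2 (round 1), L3 (round 1), N6 (round 2). J never appears in any round.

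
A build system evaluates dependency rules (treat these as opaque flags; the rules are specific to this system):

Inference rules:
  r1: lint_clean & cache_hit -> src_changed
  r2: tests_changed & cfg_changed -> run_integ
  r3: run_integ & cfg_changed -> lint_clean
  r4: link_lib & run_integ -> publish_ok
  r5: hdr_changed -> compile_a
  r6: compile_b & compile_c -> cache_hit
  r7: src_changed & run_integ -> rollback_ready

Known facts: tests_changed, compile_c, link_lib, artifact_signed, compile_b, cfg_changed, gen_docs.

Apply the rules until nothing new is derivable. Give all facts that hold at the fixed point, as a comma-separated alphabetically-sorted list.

Round 1 — r2, r6, derive run_integ, cache_hit.
Round 2 — r3, r4, derive lint_clean, publish_ok.
Round 3 — r1, derive src_changed.
Round 4 — r7, derive rollback_ready.

artifact_signed, cache_hit, cfg_changed, compile_b, compile_c, gen_docs, link_lib, lint_clean, publish_ok, rollback_ready, run_integ, src_changed, tests_changed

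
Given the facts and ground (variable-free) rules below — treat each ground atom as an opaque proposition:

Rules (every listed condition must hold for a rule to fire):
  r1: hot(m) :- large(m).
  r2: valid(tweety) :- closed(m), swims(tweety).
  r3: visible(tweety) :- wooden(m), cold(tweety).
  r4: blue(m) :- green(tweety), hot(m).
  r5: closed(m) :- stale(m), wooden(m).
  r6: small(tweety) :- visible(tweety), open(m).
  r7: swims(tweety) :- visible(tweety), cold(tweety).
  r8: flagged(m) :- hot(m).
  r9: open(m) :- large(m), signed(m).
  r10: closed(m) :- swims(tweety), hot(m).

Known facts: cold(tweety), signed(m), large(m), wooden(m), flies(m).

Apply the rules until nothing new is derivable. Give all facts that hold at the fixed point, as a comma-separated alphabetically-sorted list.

Round 1 fires r1, r3, r9, giving hot(m), visible(tweety), open(m).
Round 2 fires r6, r7, r8, giving small(tweety), swims(tweety), flagged(m).
Round 3 fires r10, giving closed(m).
Round 4 fires r2, giving valid(tweety).

closed(m), cold(tweety), flagged(m), flies(m), hot(m), large(m), open(m), signed(m), small(tweety), swims(tweety), valid(tweety), visible(tweety), wooden(m)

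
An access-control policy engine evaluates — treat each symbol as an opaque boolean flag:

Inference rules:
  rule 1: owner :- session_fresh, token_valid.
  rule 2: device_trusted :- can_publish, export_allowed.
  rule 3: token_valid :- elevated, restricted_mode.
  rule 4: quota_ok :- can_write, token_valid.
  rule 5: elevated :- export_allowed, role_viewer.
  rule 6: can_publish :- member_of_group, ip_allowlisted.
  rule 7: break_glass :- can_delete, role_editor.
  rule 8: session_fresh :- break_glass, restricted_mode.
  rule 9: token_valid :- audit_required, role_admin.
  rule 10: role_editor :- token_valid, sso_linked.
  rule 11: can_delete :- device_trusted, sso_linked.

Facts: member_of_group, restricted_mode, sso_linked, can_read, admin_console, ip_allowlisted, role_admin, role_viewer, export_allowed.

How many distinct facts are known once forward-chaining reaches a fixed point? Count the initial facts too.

18

Round 1: rule 5 [elevated :- export_allowed, role_viewer.]; rule 6 [can_publish :- member_of_group, ip_allowlisted.]. New: elevated, can_publish.
Round 2: rule 2 [device_trusted :- can_publish, export_allowed.]; rule 3 [token_valid :- elevated, restricted_mode.]. New: device_trusted, token_valid.
Round 3: rule 10 [role_editor :- token_valid, sso_linked.]; rule 11 [can_delete :- device_trusted, sso_linked.]. New: role_editor, can_delete.
Round 4: rule 7 [break_glass :- can_delete, role_editor.]. New: break_glass.
Round 5: rule 8 [session_fresh :- break_glass, restricted_mode.]. New: session_fresh.
Round 6: rule 1 [owner :- session_fresh, token_valid.]. New: owner.
Closure: {admin_console, break_glass, can_delete, can_publish, can_read, device_trusted, elevated, export_allowed, ip_allowlisted, member_of_group, owner, restricted_mode, role_admin, role_editor, role_viewer, session_fresh, sso_linked, token_valid} — 18 facts.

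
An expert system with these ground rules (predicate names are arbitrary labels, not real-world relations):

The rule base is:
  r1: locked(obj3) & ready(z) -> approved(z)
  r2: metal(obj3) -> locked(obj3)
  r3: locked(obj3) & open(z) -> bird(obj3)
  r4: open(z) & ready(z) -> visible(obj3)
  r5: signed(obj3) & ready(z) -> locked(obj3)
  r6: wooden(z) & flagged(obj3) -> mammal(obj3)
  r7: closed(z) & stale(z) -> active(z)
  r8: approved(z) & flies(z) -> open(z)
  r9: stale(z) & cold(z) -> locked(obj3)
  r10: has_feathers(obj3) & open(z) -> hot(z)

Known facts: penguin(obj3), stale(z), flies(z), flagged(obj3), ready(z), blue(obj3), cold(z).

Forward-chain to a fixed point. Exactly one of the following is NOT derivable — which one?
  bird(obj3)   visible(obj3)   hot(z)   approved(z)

Round 1: r9 [stale(z) & cold(z) -> locked(obj3)]. Adds locked(obj3).
Round 2: r1 [locked(obj3) & ready(z) -> approved(z)]. Adds approved(z).
Round 3: r8 [approved(z) & flies(z) -> open(z)]. Adds open(z).
Round 4: r3 [locked(obj3) & open(z) -> bird(obj3)]; r4 [open(z) & ready(z) -> visible(obj3)]. Adds bird(obj3), visible(obj3).
Derived: visible(obj3) (round 4), approved(z) (round 2), bird(obj3) (round 4). hot(z) never appears in any round.

hot(z)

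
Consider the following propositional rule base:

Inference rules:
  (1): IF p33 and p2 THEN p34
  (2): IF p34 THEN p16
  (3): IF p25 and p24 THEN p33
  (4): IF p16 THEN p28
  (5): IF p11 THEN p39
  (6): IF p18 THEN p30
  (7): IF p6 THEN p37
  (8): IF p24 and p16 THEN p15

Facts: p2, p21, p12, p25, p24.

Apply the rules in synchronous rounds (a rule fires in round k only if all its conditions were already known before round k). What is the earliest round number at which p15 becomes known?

4

Round 1: (3) [IF p25 and p24 THEN p33]. New: p33.
Round 2: (1) [IF p33 and p2 THEN p34]. New: p34.
Round 3: (2) [IF p34 THEN p16]. New: p16.
Round 4: (4) [IF p16 THEN p28]; (8) [IF p24 and p16 THEN p15]. New: p28, p15.
p15 first appears in round 4.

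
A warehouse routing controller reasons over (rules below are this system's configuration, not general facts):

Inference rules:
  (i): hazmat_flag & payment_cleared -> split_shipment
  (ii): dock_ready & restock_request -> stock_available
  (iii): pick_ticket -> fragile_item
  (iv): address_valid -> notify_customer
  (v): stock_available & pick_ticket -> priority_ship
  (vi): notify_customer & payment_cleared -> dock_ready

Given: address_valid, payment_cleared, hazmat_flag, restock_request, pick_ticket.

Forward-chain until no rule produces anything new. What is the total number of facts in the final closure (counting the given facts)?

Round 1: (i) [hazmat_flag & payment_cleared -> split_shipment]; (iii) [pick_ticket -> fragile_item]; (iv) [address_valid -> notify_customer]. New: split_shipment, fragile_item, notify_customer.
Round 2: (vi) [notify_customer & payment_cleared -> dock_ready]. New: dock_ready.
Round 3: (ii) [dock_ready & restock_request -> stock_available]. New: stock_available.
Round 4: (v) [stock_available & pick_ticket -> priority_ship]. New: priority_ship.
Closure: {address_valid, dock_ready, fragile_item, hazmat_flag, notify_customer, payment_cleared, pick_ticket, priority_ship, restock_request, split_shipment, stock_available} — 11 facts.

11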